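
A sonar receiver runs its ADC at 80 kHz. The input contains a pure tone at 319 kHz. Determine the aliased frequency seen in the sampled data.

1 kHz

319 kHz mod fs = 79 kHz.
79 kHz > fs/2 = 40 kHz, folds to fs − 79 kHz = 1 kHz.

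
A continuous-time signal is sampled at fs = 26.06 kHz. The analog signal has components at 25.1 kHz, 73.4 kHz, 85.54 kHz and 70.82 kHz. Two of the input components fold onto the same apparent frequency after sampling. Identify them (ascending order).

fs/2 = 13.03 kHz.
25.1 kHz > fs/2 = 13.03 kHz, folds to fs − 25.1 kHz = 0.96 kHz.
73.4 kHz mod fs = 21.28 kHz.
21.28 kHz > fs/2 = 13.03 kHz, folds to fs − 21.28 kHz = 4.78 kHz.
85.54 kHz mod fs = 7.36 kHz.
7.36 kHz ≤ fs/2 = 13.03 kHz, appears at 7.36 kHz.
70.82 kHz mod fs = 18.7 kHz.
18.7 kHz > fs/2 = 13.03 kHz, folds to fs − 18.7 kHz = 7.36 kHz.
70.82 kHz and 85.54 kHz both map to 7.36 kHz.

70.82 kHz, 85.54 kHz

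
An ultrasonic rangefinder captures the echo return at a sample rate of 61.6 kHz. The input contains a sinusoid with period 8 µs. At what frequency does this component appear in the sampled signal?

T = 8 µs → f = 1/T = 125 kHz.
125 kHz mod fs = 1.8 kHz.
1.8 kHz ≤ fs/2 = 30.8 kHz, appears at 1.8 kHz.

1.8 kHz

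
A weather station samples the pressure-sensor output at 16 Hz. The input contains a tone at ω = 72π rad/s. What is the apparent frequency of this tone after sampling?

ω = 72π rad/s → f = ω/(2π) = 36 Hz.
36 Hz mod fs = 4 Hz.
4 Hz ≤ fs/2 = 8 Hz, appears at 4 Hz.

4 Hz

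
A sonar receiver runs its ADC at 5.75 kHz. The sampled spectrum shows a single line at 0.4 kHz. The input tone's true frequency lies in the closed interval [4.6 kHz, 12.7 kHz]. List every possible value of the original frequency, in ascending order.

5.35 kHz, 6.15 kHz, 11.1 kHz, 11.9 kHz

Frequencies that alias to 0.4 kHz are k·fs ± 0.4 kHz for integer k ≥ 0.
k=0: 0.4 kHz.
k=1: 5.35 kHz, 6.15 kHz.
k=2: 11.1 kHz, 11.9 kHz.
k=3: 16.85 kHz, 17.65 kHz.
Within [4.6 kHz, 12.7 kHz]: 5.35 kHz, 6.15 kHz, 11.1 kHz, 11.9 kHz.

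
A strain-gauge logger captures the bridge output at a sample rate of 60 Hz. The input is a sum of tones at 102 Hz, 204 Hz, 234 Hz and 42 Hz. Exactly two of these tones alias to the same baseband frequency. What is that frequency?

18 Hz

fs/2 = 30 Hz.
102 Hz mod fs = 42 Hz.
42 Hz > fs/2 = 30 Hz, folds to fs − 42 Hz = 18 Hz.
204 Hz mod fs = 24 Hz.
24 Hz ≤ fs/2 = 30 Hz, appears at 24 Hz.
234 Hz mod fs = 54 Hz.
54 Hz > fs/2 = 30 Hz, folds to fs − 54 Hz = 6 Hz.
42 Hz > fs/2 = 30 Hz, folds to fs − 42 Hz = 18 Hz.
42 Hz and 102 Hz both map to 18 Hz.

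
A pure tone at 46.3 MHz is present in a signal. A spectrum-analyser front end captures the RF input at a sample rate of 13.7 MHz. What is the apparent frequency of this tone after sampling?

46.3 MHz mod fs = 5.2 MHz.
5.2 MHz ≤ fs/2 = 6.85 MHz, appears at 5.2 MHz.

5.2 MHz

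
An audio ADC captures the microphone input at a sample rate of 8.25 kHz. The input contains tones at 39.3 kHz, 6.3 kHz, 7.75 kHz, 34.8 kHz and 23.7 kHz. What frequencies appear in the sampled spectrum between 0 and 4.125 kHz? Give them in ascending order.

0.5 kHz, 1.05 kHz, 1.8 kHz, 1.95 kHz

fs/2 = 4.125 kHz.
39.3 kHz mod fs = 6.3 kHz.
6.3 kHz > fs/2 = 4.125 kHz, folds to fs − 6.3 kHz = 1.95 kHz.
6.3 kHz > fs/2 = 4.125 kHz, folds to fs − 6.3 kHz = 1.95 kHz.
7.75 kHz > fs/2 = 4.125 kHz, folds to fs − 7.75 kHz = 0.5 kHz.
34.8 kHz mod fs = 1.8 kHz.
1.8 kHz ≤ fs/2 = 4.125 kHz, appears at 1.8 kHz.
23.7 kHz mod fs = 7.2 kHz.
7.2 kHz > fs/2 = 4.125 kHz, folds to fs − 7.2 kHz = 1.05 kHz.
Distinct values: {0.5 kHz, 1.05 kHz, 1.8 kHz, 1.95 kHz}.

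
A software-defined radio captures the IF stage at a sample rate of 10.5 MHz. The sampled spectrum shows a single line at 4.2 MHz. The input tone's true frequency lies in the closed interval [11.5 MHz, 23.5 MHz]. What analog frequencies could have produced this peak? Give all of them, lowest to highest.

Frequencies that alias to 4.2 MHz are k·fs ± 4.2 MHz for integer k ≥ 0.
k=0: 4.2 MHz.
k=1: 6.3 MHz, 14.7 MHz.
k=2: 16.8 MHz, 25.2 MHz.
k=3: 27.3 MHz, 35.7 MHz.
Within [11.5 MHz, 23.5 MHz]: 14.7 MHz, 16.8 MHz.

14.7 MHz, 16.8 MHz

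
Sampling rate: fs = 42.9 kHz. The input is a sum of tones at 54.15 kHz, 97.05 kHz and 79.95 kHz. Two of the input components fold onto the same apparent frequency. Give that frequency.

fs/2 = 21.45 kHz.
54.15 kHz mod fs = 11.25 kHz.
11.25 kHz ≤ fs/2 = 21.45 kHz, appears at 11.25 kHz.
97.05 kHz mod fs = 11.25 kHz.
11.25 kHz ≤ fs/2 = 21.45 kHz, appears at 11.25 kHz.
79.95 kHz mod fs = 37.05 kHz.
37.05 kHz > fs/2 = 21.45 kHz, folds to fs − 37.05 kHz = 5.85 kHz.
54.15 kHz and 97.05 kHz both map to 11.25 kHz.

11.25 kHz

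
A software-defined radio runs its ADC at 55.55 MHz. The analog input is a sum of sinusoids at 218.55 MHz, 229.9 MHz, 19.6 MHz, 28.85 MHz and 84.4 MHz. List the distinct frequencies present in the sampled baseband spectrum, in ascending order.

fs/2 = 27.775 MHz.
218.55 MHz mod fs = 51.9 MHz.
51.9 MHz > fs/2 = 27.775 MHz, folds to fs − 51.9 MHz = 3.65 MHz.
229.9 MHz mod fs = 7.7 MHz.
7.7 MHz ≤ fs/2 = 27.775 MHz, appears at 7.7 MHz.
19.6 MHz ≤ fs/2 = 27.775 MHz, passes unchanged.
28.85 MHz > fs/2 = 27.775 MHz, folds to fs − 28.85 MHz = 26.7 MHz.
84.4 MHz mod fs = 28.85 MHz.
28.85 MHz > fs/2 = 27.775 MHz, folds to fs − 28.85 MHz = 26.7 MHz.
Distinct values: {3.65 MHz, 7.7 MHz, 19.6 MHz, 26.7 MHz}.

3.65 MHz, 7.7 MHz, 19.6 MHz, 26.7 MHz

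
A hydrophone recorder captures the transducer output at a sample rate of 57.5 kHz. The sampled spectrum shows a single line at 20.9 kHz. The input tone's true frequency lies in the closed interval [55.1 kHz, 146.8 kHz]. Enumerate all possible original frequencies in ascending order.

78.4 kHz, 94.1 kHz, 135.9 kHz

Frequencies that alias to 20.9 kHz are k·fs ± 20.9 kHz for integer k ≥ 0.
k=0: 20.9 kHz.
k=1: 36.6 kHz, 78.4 kHz.
k=2: 94.1 kHz, 135.9 kHz.
k=3: 151.6 kHz, 193.4 kHz.
Within [55.1 kHz, 146.8 kHz]: 78.4 kHz, 94.1 kHz, 135.9 kHz.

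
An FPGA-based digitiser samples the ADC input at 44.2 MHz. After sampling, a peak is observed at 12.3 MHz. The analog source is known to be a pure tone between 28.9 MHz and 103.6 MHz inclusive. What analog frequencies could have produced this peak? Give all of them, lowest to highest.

Frequencies that alias to 12.3 MHz are k·fs ± 12.3 MHz for integer k ≥ 0.
k=0: 12.3 MHz.
k=1: 31.9 MHz, 56.5 MHz.
k=2: 76.1 MHz, 100.7 MHz.
k=3: 120.3 MHz, 144.9 MHz.
Within [28.9 MHz, 103.6 MHz]: 31.9 MHz, 56.5 MHz, 76.1 MHz, 100.7 MHz.

31.9 MHz, 56.5 MHz, 76.1 MHz, 100.7 MHz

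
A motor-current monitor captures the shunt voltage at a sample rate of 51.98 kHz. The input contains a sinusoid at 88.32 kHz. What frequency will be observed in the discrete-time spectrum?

88.32 kHz mod fs = 36.34 kHz.
36.34 kHz > fs/2 = 25.99 kHz, folds to fs − 36.34 kHz = 15.64 kHz.

15.64 kHz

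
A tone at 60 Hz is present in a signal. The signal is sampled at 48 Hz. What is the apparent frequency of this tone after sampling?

12 Hz

60 Hz mod fs = 12 Hz.
12 Hz ≤ fs/2 = 24 Hz, appears at 12 Hz.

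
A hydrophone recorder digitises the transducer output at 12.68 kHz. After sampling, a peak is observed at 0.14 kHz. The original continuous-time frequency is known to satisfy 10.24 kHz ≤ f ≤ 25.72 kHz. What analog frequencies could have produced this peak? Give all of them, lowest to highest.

Frequencies that alias to 0.14 kHz are k·fs ± 0.14 kHz for integer k ≥ 0.
k=0: 0.14 kHz.
k=1: 12.54 kHz, 12.82 kHz.
k=2: 25.22 kHz, 25.5 kHz.
k=3: 37.9 kHz, 38.18 kHz.
Within [10.24 kHz, 25.72 kHz]: 12.54 kHz, 12.82 kHz, 25.22 kHz, 25.5 kHz.

12.54 kHz, 12.82 kHz, 25.22 kHz, 25.5 kHz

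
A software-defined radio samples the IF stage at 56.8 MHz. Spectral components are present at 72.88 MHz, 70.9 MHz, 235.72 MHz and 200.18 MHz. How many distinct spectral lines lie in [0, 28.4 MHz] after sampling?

fs/2 = 28.4 MHz.
72.88 MHz mod fs = 16.08 MHz.
16.08 MHz ≤ fs/2 = 28.4 MHz, appears at 16.08 MHz.
70.9 MHz mod fs = 14.1 MHz.
14.1 MHz ≤ fs/2 = 28.4 MHz, appears at 14.1 MHz.
235.72 MHz mod fs = 8.52 MHz.
8.52 MHz ≤ fs/2 = 28.4 MHz, appears at 8.52 MHz.
200.18 MHz mod fs = 29.78 MHz.
29.78 MHz > fs/2 = 28.4 MHz, folds to fs − 29.78 MHz = 27.02 MHz.
Distinct values: {8.52 MHz, 14.1 MHz, 16.08 MHz, 27.02 MHz} → 4.

4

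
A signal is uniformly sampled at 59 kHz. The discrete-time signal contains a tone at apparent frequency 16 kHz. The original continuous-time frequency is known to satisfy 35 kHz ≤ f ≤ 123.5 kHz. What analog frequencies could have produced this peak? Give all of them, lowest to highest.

43 kHz, 75 kHz, 102 kHz

Frequencies that alias to 16 kHz are k·fs ± 16 kHz for integer k ≥ 0.
k=0: 16 kHz.
k=1: 43 kHz, 75 kHz.
k=2: 102 kHz, 134 kHz.
k=3: 161 kHz, 193 kHz.
Within [35 kHz, 123.5 kHz]: 43 kHz, 75 kHz, 102 kHz.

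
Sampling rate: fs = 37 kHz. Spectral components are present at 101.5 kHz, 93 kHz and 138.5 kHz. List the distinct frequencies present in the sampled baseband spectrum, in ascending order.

fs/2 = 18.5 kHz.
101.5 kHz mod fs = 27.5 kHz.
27.5 kHz > fs/2 = 18.5 kHz, folds to fs − 27.5 kHz = 9.5 kHz.
93 kHz mod fs = 19 kHz.
19 kHz > fs/2 = 18.5 kHz, folds to fs − 19 kHz = 18 kHz.
138.5 kHz mod fs = 27.5 kHz.
27.5 kHz > fs/2 = 18.5 kHz, folds to fs − 27.5 kHz = 9.5 kHz.
Distinct values: {9.5 kHz, 18 kHz}.

9.5 kHz, 18 kHz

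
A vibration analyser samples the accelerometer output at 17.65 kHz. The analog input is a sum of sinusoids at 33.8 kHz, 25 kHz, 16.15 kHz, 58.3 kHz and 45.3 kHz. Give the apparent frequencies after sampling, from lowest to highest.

fs/2 = 8.825 kHz.
33.8 kHz mod fs = 16.15 kHz.
16.15 kHz > fs/2 = 8.825 kHz, folds to fs − 16.15 kHz = 1.5 kHz.
25 kHz mod fs = 7.35 kHz.
7.35 kHz ≤ fs/2 = 8.825 kHz, appears at 7.35 kHz.
16.15 kHz > fs/2 = 8.825 kHz, folds to fs − 16.15 kHz = 1.5 kHz.
58.3 kHz mod fs = 5.35 kHz.
5.35 kHz ≤ fs/2 = 8.825 kHz, appears at 5.35 kHz.
45.3 kHz mod fs = 10 kHz.
10 kHz > fs/2 = 8.825 kHz, folds to fs − 10 kHz = 7.65 kHz.
Distinct values: {1.5 kHz, 5.35 kHz, 7.35 kHz, 7.65 kHz}.

1.5 kHz, 5.35 kHz, 7.35 kHz, 7.65 kHz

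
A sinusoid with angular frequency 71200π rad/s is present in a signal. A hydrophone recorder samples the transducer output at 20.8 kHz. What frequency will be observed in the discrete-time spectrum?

ω = 71200π rad/s → f = ω/(2π) = 35600 Hz = 35.6 kHz.
35.6 kHz mod fs = 14.8 kHz.
14.8 kHz > fs/2 = 10.4 kHz, folds to fs − 14.8 kHz = 6 kHz.

6 kHz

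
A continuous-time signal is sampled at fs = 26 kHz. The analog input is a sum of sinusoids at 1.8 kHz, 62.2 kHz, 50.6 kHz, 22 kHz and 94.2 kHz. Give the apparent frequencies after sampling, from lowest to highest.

fs/2 = 13 kHz.
1.8 kHz ≤ fs/2 = 13 kHz, passes unchanged.
62.2 kHz mod fs = 10.2 kHz.
10.2 kHz ≤ fs/2 = 13 kHz, appears at 10.2 kHz.
50.6 kHz mod fs = 24.6 kHz.
24.6 kHz > fs/2 = 13 kHz, folds to fs − 24.6 kHz = 1.4 kHz.
22 kHz > fs/2 = 13 kHz, folds to fs − 22 kHz = 4 kHz.
94.2 kHz mod fs = 16.2 kHz.
16.2 kHz > fs/2 = 13 kHz, folds to fs − 16.2 kHz = 9.8 kHz.
Distinct values: {1.4 kHz, 1.8 kHz, 4 kHz, 9.8 kHz, 10.2 kHz}.

1.4 kHz, 1.8 kHz, 4 kHz, 9.8 kHz, 10.2 kHz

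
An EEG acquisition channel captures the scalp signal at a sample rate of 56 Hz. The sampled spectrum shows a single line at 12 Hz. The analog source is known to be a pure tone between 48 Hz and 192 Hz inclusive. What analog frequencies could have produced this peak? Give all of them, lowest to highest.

68 Hz, 100 Hz, 124 Hz, 156 Hz, 180 Hz

Frequencies that alias to 12 Hz are k·fs ± 12 Hz for integer k ≥ 0.
k=0: 12 Hz.
k=1: 44 Hz, 68 Hz.
k=2: 100 Hz, 124 Hz.
k=3: 156 Hz, 180 Hz.
k=4: 212 Hz, 236 Hz.
Within [48 Hz, 192 Hz]: 68 Hz, 100 Hz, 124 Hz, 156 Hz, 180 Hz.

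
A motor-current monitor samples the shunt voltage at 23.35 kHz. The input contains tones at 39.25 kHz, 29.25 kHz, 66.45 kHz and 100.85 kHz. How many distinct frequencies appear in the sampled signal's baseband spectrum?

fs/2 = 11.675 kHz.
39.25 kHz mod fs = 15.9 kHz.
15.9 kHz > fs/2 = 11.675 kHz, folds to fs − 15.9 kHz = 7.45 kHz.
29.25 kHz mod fs = 5.9 kHz.
5.9 kHz ≤ fs/2 = 11.675 kHz, appears at 5.9 kHz.
66.45 kHz mod fs = 19.75 kHz.
19.75 kHz > fs/2 = 11.675 kHz, folds to fs − 19.75 kHz = 3.6 kHz.
100.85 kHz mod fs = 7.45 kHz.
7.45 kHz ≤ fs/2 = 11.675 kHz, appears at 7.45 kHz.
Distinct values: {3.6 kHz, 5.9 kHz, 7.45 kHz} → 3.

3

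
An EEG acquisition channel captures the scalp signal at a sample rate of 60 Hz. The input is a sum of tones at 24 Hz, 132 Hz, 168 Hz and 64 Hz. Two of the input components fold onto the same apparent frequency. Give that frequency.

fs/2 = 30 Hz.
24 Hz ≤ fs/2 = 30 Hz, passes unchanged.
132 Hz mod fs = 12 Hz.
12 Hz ≤ fs/2 = 30 Hz, appears at 12 Hz.
168 Hz mod fs = 48 Hz.
48 Hz > fs/2 = 30 Hz, folds to fs − 48 Hz = 12 Hz.
64 Hz mod fs = 4 Hz.
4 Hz ≤ fs/2 = 30 Hz, appears at 4 Hz.
132 Hz and 168 Hz both map to 12 Hz.

12 Hz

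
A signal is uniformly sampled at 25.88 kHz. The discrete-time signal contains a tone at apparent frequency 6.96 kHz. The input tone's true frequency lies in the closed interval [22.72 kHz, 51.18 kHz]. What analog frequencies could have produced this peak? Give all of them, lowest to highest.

Frequencies that alias to 6.96 kHz are k·fs ± 6.96 kHz for integer k ≥ 0.
k=0: 6.96 kHz.
k=1: 18.92 kHz, 32.84 kHz.
k=2: 44.8 kHz, 58.72 kHz.
k=3: 70.68 kHz, 84.6 kHz.
Within [22.72 kHz, 51.18 kHz]: 32.84 kHz, 44.8 kHz.

32.84 kHz, 44.8 kHz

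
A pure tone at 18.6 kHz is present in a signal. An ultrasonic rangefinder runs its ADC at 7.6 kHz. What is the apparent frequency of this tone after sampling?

18.6 kHz mod fs = 3.4 kHz.
3.4 kHz ≤ fs/2 = 3.8 kHz, appears at 3.4 kHz.

3.4 kHz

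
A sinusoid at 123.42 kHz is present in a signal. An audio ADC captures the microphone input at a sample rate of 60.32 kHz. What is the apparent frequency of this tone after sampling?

2.78 kHz

123.42 kHz mod fs = 2.78 kHz.
2.78 kHz ≤ fs/2 = 30.16 kHz, appears at 2.78 kHz.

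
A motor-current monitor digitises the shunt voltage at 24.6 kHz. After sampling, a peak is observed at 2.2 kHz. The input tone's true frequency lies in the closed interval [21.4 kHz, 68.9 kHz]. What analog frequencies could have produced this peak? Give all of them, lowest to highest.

22.4 kHz, 26.8 kHz, 47 kHz, 51.4 kHz

Frequencies that alias to 2.2 kHz are k·fs ± 2.2 kHz for integer k ≥ 0.
k=0: 2.2 kHz.
k=1: 22.4 kHz, 26.8 kHz.
k=2: 47 kHz, 51.4 kHz.
k=3: 71.6 kHz, 76 kHz.
Within [21.4 kHz, 68.9 kHz]: 22.4 kHz, 26.8 kHz, 47 kHz, 51.4 kHz.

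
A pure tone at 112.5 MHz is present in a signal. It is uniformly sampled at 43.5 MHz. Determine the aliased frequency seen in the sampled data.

112.5 MHz mod fs = 25.5 MHz.
25.5 MHz > fs/2 = 21.75 MHz, folds to fs − 25.5 MHz = 18 MHz.

18 MHz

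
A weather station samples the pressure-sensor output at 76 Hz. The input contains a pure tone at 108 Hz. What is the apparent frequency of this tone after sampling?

108 Hz mod fs = 32 Hz.
32 Hz ≤ fs/2 = 38 Hz, appears at 32 Hz.

32 Hz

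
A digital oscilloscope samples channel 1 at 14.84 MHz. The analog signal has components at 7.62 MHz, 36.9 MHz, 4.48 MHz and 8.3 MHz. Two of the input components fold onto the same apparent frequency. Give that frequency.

fs/2 = 7.42 MHz.
7.62 MHz > fs/2 = 7.42 MHz, folds to fs − 7.62 MHz = 7.22 MHz.
36.9 MHz mod fs = 7.22 MHz.
7.22 MHz ≤ fs/2 = 7.42 MHz, appears at 7.22 MHz.
4.48 MHz ≤ fs/2 = 7.42 MHz, passes unchanged.
8.3 MHz > fs/2 = 7.42 MHz, folds to fs − 8.3 MHz = 6.54 MHz.
7.62 MHz and 36.9 MHz both map to 7.22 MHz.

7.22 MHz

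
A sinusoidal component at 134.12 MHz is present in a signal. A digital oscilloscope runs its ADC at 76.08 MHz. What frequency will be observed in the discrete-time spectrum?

134.12 MHz mod fs = 58.04 MHz.
58.04 MHz > fs/2 = 38.04 MHz, folds to fs − 58.04 MHz = 18.04 MHz.

18.04 MHz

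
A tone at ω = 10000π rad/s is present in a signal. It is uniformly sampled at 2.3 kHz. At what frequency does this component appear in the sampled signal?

ω = 10000π rad/s → f = ω/(2π) = 5000 Hz = 5 kHz.
5 kHz mod fs = 0.4 kHz.
0.4 kHz ≤ fs/2 = 1.15 kHz, appears at 0.4 kHz.

0.4 kHz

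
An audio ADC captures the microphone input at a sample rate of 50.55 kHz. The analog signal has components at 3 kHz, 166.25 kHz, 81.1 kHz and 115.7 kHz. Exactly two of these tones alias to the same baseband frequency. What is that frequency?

14.6 kHz

fs/2 = 25.275 kHz.
3 kHz ≤ fs/2 = 25.275 kHz, passes unchanged.
166.25 kHz mod fs = 14.6 kHz.
14.6 kHz ≤ fs/2 = 25.275 kHz, appears at 14.6 kHz.
81.1 kHz mod fs = 30.55 kHz.
30.55 kHz > fs/2 = 25.275 kHz, folds to fs − 30.55 kHz = 20 kHz.
115.7 kHz mod fs = 14.6 kHz.
14.6 kHz ≤ fs/2 = 25.275 kHz, appears at 14.6 kHz.
115.7 kHz and 166.25 kHz both map to 14.6 kHz.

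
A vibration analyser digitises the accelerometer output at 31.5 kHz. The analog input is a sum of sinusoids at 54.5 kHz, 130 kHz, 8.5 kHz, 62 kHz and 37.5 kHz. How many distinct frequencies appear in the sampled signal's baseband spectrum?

4

fs/2 = 15.75 kHz.
54.5 kHz mod fs = 23 kHz.
23 kHz > fs/2 = 15.75 kHz, folds to fs − 23 kHz = 8.5 kHz.
130 kHz mod fs = 4 kHz.
4 kHz ≤ fs/2 = 15.75 kHz, appears at 4 kHz.
8.5 kHz ≤ fs/2 = 15.75 kHz, passes unchanged.
62 kHz mod fs = 30.5 kHz.
30.5 kHz > fs/2 = 15.75 kHz, folds to fs − 30.5 kHz = 1 kHz.
37.5 kHz mod fs = 6 kHz.
6 kHz ≤ fs/2 = 15.75 kHz, appears at 6 kHz.
Distinct values: {1 kHz, 4 kHz, 6 kHz, 8.5 kHz} → 4.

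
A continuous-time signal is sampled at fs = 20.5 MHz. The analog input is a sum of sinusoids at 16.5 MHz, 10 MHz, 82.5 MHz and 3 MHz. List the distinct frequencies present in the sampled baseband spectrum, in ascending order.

0.5 MHz, 3 MHz, 4 MHz, 10 MHz

fs/2 = 10.25 MHz.
16.5 MHz > fs/2 = 10.25 MHz, folds to fs − 16.5 MHz = 4 MHz.
10 MHz ≤ fs/2 = 10.25 MHz, passes unchanged.
82.5 MHz mod fs = 0.5 MHz.
0.5 MHz ≤ fs/2 = 10.25 MHz, appears at 0.5 MHz.
3 MHz ≤ fs/2 = 10.25 MHz, passes unchanged.
Distinct values: {0.5 MHz, 3 MHz, 4 MHz, 10 MHz}.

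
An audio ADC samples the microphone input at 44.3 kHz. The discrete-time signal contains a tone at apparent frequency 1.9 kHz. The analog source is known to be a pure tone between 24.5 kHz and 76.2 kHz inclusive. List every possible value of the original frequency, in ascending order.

Frequencies that alias to 1.9 kHz are k·fs ± 1.9 kHz for integer k ≥ 0.
k=0: 1.9 kHz.
k=1: 42.4 kHz, 46.2 kHz.
k=2: 86.7 kHz, 90.5 kHz.
Within [24.5 kHz, 76.2 kHz]: 42.4 kHz, 46.2 kHz.

42.4 kHz, 46.2 kHz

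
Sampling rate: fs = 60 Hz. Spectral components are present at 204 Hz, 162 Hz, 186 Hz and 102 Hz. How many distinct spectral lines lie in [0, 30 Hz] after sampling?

fs/2 = 30 Hz.
204 Hz mod fs = 24 Hz.
24 Hz ≤ fs/2 = 30 Hz, appears at 24 Hz.
162 Hz mod fs = 42 Hz.
42 Hz > fs/2 = 30 Hz, folds to fs − 42 Hz = 18 Hz.
186 Hz mod fs = 6 Hz.
6 Hz ≤ fs/2 = 30 Hz, appears at 6 Hz.
102 Hz mod fs = 42 Hz.
42 Hz > fs/2 = 30 Hz, folds to fs − 42 Hz = 18 Hz.
Distinct values: {6 Hz, 18 Hz, 24 Hz} → 3.

3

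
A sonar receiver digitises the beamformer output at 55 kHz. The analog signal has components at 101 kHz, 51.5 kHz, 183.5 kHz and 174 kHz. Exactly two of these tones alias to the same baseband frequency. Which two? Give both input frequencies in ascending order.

fs/2 = 27.5 kHz.
101 kHz mod fs = 46 kHz.
46 kHz > fs/2 = 27.5 kHz, folds to fs − 46 kHz = 9 kHz.
51.5 kHz > fs/2 = 27.5 kHz, folds to fs − 51.5 kHz = 3.5 kHz.
183.5 kHz mod fs = 18.5 kHz.
18.5 kHz ≤ fs/2 = 27.5 kHz, appears at 18.5 kHz.
174 kHz mod fs = 9 kHz.
9 kHz ≤ fs/2 = 27.5 kHz, appears at 9 kHz.
101 kHz and 174 kHz both map to 9 kHz.

101 kHz, 174 kHz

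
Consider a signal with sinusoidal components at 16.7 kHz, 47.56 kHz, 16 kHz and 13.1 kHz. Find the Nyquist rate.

95.12 kHz

Highest-frequency component: 47.56 kHz.
Nyquist rate = 2 × 47.56 kHz = 95.12 kHz.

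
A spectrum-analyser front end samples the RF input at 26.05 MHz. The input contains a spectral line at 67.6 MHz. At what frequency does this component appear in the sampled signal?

67.6 MHz mod fs = 15.5 MHz.
15.5 MHz > fs/2 = 13.025 MHz, folds to fs − 15.5 MHz = 10.55 MHz.

10.55 MHz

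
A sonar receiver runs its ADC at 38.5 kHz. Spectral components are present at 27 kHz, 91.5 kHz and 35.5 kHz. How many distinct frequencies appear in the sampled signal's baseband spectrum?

fs/2 = 19.25 kHz.
27 kHz > fs/2 = 19.25 kHz, folds to fs − 27 kHz = 11.5 kHz.
91.5 kHz mod fs = 14.5 kHz.
14.5 kHz ≤ fs/2 = 19.25 kHz, appears at 14.5 kHz.
35.5 kHz > fs/2 = 19.25 kHz, folds to fs − 35.5 kHz = 3 kHz.
Distinct values: {3 kHz, 11.5 kHz, 14.5 kHz} → 3.

3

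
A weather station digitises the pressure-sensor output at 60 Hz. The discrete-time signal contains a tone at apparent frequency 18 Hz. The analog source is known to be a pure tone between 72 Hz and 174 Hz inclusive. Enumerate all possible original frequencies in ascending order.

78 Hz, 102 Hz, 138 Hz, 162 Hz

Frequencies that alias to 18 Hz are k·fs ± 18 Hz for integer k ≥ 0.
k=0: 18 Hz.
k=1: 42 Hz, 78 Hz.
k=2: 102 Hz, 138 Hz.
k=3: 162 Hz, 198 Hz.
k=4: 222 Hz, 258 Hz.
Within [72 Hz, 174 Hz]: 78 Hz, 102 Hz, 138 Hz, 162 Hz.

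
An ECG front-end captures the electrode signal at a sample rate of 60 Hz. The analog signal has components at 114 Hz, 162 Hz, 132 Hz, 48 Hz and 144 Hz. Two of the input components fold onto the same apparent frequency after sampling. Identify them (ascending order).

48 Hz, 132 Hz

fs/2 = 30 Hz.
114 Hz mod fs = 54 Hz.
54 Hz > fs/2 = 30 Hz, folds to fs − 54 Hz = 6 Hz.
162 Hz mod fs = 42 Hz.
42 Hz > fs/2 = 30 Hz, folds to fs − 42 Hz = 18 Hz.
132 Hz mod fs = 12 Hz.
12 Hz ≤ fs/2 = 30 Hz, appears at 12 Hz.
48 Hz > fs/2 = 30 Hz, folds to fs − 48 Hz = 12 Hz.
144 Hz mod fs = 24 Hz.
24 Hz ≤ fs/2 = 30 Hz, appears at 24 Hz.
48 Hz and 132 Hz both map to 12 Hz.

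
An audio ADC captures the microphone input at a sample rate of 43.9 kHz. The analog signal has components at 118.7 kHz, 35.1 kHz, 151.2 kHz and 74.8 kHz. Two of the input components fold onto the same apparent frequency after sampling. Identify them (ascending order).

fs/2 = 21.95 kHz.
118.7 kHz mod fs = 30.9 kHz.
30.9 kHz > fs/2 = 21.95 kHz, folds to fs − 30.9 kHz = 13 kHz.
35.1 kHz > fs/2 = 21.95 kHz, folds to fs − 35.1 kHz = 8.8 kHz.
151.2 kHz mod fs = 19.5 kHz.
19.5 kHz ≤ fs/2 = 21.95 kHz, appears at 19.5 kHz.
74.8 kHz mod fs = 30.9 kHz.
30.9 kHz > fs/2 = 21.95 kHz, folds to fs − 30.9 kHz = 13 kHz.
74.8 kHz and 118.7 kHz both map to 13 kHz.

74.8 kHz, 118.7 kHz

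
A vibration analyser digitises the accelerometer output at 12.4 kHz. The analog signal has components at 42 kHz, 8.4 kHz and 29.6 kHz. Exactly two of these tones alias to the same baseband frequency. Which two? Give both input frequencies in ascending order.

fs/2 = 6.2 kHz.
42 kHz mod fs = 4.8 kHz.
4.8 kHz ≤ fs/2 = 6.2 kHz, appears at 4.8 kHz.
8.4 kHz > fs/2 = 6.2 kHz, folds to fs − 8.4 kHz = 4 kHz.
29.6 kHz mod fs = 4.8 kHz.
4.8 kHz ≤ fs/2 = 6.2 kHz, appears at 4.8 kHz.
29.6 kHz and 42 kHz both map to 4.8 kHz.

29.6 kHz, 42 kHz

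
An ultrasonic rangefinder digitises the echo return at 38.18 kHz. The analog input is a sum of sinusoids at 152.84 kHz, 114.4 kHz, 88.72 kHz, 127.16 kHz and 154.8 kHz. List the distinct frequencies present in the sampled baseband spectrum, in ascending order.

0.12 kHz, 0.14 kHz, 2.08 kHz, 12.36 kHz, 12.62 kHz

fs/2 = 19.09 kHz.
152.84 kHz mod fs = 0.12 kHz.
0.12 kHz ≤ fs/2 = 19.09 kHz, appears at 0.12 kHz.
114.4 kHz mod fs = 38.04 kHz.
38.04 kHz > fs/2 = 19.09 kHz, folds to fs − 38.04 kHz = 0.14 kHz.
88.72 kHz mod fs = 12.36 kHz.
12.36 kHz ≤ fs/2 = 19.09 kHz, appears at 12.36 kHz.
127.16 kHz mod fs = 12.62 kHz.
12.62 kHz ≤ fs/2 = 19.09 kHz, appears at 12.62 kHz.
154.8 kHz mod fs = 2.08 kHz.
2.08 kHz ≤ fs/2 = 19.09 kHz, appears at 2.08 kHz.
Distinct values: {0.12 kHz, 0.14 kHz, 2.08 kHz, 12.36 kHz, 12.62 kHz}.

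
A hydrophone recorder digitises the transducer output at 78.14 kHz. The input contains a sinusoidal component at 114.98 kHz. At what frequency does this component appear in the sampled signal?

114.98 kHz mod fs = 36.84 kHz.
36.84 kHz ≤ fs/2 = 39.07 kHz, appears at 36.84 kHz.

36.84 kHz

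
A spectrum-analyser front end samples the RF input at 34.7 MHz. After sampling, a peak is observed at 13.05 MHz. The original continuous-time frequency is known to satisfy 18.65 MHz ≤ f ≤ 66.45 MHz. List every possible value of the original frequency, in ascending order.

Frequencies that alias to 13.05 MHz are k·fs ± 13.05 MHz for integer k ≥ 0.
k=0: 13.05 MHz.
k=1: 21.65 MHz, 47.75 MHz.
k=2: 56.35 MHz, 82.45 MHz.
k=3: 91.05 MHz, 117.15 MHz.
Within [18.65 MHz, 66.45 MHz]: 21.65 MHz, 47.75 MHz, 56.35 MHz.

21.65 MHz, 47.75 MHz, 56.35 MHz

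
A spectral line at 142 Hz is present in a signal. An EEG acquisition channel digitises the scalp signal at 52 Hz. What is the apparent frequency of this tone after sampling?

142 Hz mod fs = 38 Hz.
38 Hz > fs/2 = 26 Hz, folds to fs − 38 Hz = 14 Hz.

14 Hz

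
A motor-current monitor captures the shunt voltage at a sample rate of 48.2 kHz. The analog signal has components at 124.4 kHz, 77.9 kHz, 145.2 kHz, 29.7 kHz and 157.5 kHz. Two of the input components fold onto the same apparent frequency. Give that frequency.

fs/2 = 24.1 kHz.
124.4 kHz mod fs = 28 kHz.
28 kHz > fs/2 = 24.1 kHz, folds to fs − 28 kHz = 20.2 kHz.
77.9 kHz mod fs = 29.7 kHz.
29.7 kHz > fs/2 = 24.1 kHz, folds to fs − 29.7 kHz = 18.5 kHz.
145.2 kHz mod fs = 0.6 kHz.
0.6 kHz ≤ fs/2 = 24.1 kHz, appears at 0.6 kHz.
29.7 kHz > fs/2 = 24.1 kHz, folds to fs − 29.7 kHz = 18.5 kHz.
157.5 kHz mod fs = 12.9 kHz.
12.9 kHz ≤ fs/2 = 24.1 kHz, appears at 12.9 kHz.
29.7 kHz and 77.9 kHz both map to 18.5 kHz.

18.5 kHz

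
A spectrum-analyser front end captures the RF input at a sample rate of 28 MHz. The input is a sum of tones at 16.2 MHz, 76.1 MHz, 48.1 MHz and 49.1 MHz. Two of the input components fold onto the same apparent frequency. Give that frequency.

fs/2 = 14 MHz.
16.2 MHz > fs/2 = 14 MHz, folds to fs − 16.2 MHz = 11.8 MHz.
76.1 MHz mod fs = 20.1 MHz.
20.1 MHz > fs/2 = 14 MHz, folds to fs − 20.1 MHz = 7.9 MHz.
48.1 MHz mod fs = 20.1 MHz.
20.1 MHz > fs/2 = 14 MHz, folds to fs − 20.1 MHz = 7.9 MHz.
49.1 MHz mod fs = 21.1 MHz.
21.1 MHz > fs/2 = 14 MHz, folds to fs − 21.1 MHz = 6.9 MHz.
48.1 MHz and 76.1 MHz both map to 7.9 MHz.

7.9 MHz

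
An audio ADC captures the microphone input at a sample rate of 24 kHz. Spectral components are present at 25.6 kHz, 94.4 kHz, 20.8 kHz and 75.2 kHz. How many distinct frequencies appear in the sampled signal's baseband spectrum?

2

fs/2 = 12 kHz.
25.6 kHz mod fs = 1.6 kHz.
1.6 kHz ≤ fs/2 = 12 kHz, appears at 1.6 kHz.
94.4 kHz mod fs = 22.4 kHz.
22.4 kHz > fs/2 = 12 kHz, folds to fs − 22.4 kHz = 1.6 kHz.
20.8 kHz > fs/2 = 12 kHz, folds to fs − 20.8 kHz = 3.2 kHz.
75.2 kHz mod fs = 3.2 kHz.
3.2 kHz ≤ fs/2 = 12 kHz, appears at 3.2 kHz.
Distinct values: {1.6 kHz, 3.2 kHz} → 2.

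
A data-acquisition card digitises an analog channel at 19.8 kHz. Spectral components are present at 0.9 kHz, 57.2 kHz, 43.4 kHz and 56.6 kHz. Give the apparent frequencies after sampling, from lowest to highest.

fs/2 = 9.9 kHz.
0.9 kHz ≤ fs/2 = 9.9 kHz, passes unchanged.
57.2 kHz mod fs = 17.6 kHz.
17.6 kHz > fs/2 = 9.9 kHz, folds to fs − 17.6 kHz = 2.2 kHz.
43.4 kHz mod fs = 3.8 kHz.
3.8 kHz ≤ fs/2 = 9.9 kHz, appears at 3.8 kHz.
56.6 kHz mod fs = 17 kHz.
17 kHz > fs/2 = 9.9 kHz, folds to fs − 17 kHz = 2.8 kHz.
Distinct values: {0.9 kHz, 2.2 kHz, 2.8 kHz, 3.8 kHz}.

0.9 kHz, 2.2 kHz, 2.8 kHz, 3.8 kHz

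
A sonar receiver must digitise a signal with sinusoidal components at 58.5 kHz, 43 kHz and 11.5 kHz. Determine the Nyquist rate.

117 kHz

Highest-frequency component: 58.5 kHz.
Nyquist rate = 2 × 58.5 kHz = 117 kHz.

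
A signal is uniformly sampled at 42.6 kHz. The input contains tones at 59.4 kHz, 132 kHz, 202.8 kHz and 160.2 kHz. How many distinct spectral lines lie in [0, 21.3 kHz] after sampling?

3

fs/2 = 21.3 kHz.
59.4 kHz mod fs = 16.8 kHz.
16.8 kHz ≤ fs/2 = 21.3 kHz, appears at 16.8 kHz.
132 kHz mod fs = 4.2 kHz.
4.2 kHz ≤ fs/2 = 21.3 kHz, appears at 4.2 kHz.
202.8 kHz mod fs = 32.4 kHz.
32.4 kHz > fs/2 = 21.3 kHz, folds to fs − 32.4 kHz = 10.2 kHz.
160.2 kHz mod fs = 32.4 kHz.
32.4 kHz > fs/2 = 21.3 kHz, folds to fs − 32.4 kHz = 10.2 kHz.
Distinct values: {4.2 kHz, 10.2 kHz, 16.8 kHz} → 3.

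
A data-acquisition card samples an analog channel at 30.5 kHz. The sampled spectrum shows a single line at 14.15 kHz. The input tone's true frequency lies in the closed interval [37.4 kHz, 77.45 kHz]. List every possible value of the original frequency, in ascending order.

Frequencies that alias to 14.15 kHz are k·fs ± 14.15 kHz for integer k ≥ 0.
k=0: 14.15 kHz.
k=1: 16.35 kHz, 44.65 kHz.
k=2: 46.85 kHz, 75.15 kHz.
k=3: 77.35 kHz, 105.65 kHz.
k=4: 107.85 kHz, 136.15 kHz.
Within [37.4 kHz, 77.45 kHz]: 44.65 kHz, 46.85 kHz, 75.15 kHz, 77.35 kHz.

44.65 kHz, 46.85 kHz, 75.15 kHz, 77.35 kHz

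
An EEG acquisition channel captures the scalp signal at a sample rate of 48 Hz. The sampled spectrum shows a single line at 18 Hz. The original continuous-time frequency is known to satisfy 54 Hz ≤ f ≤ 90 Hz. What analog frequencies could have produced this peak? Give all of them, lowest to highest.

Frequencies that alias to 18 Hz are k·fs ± 18 Hz for integer k ≥ 0.
k=0: 18 Hz.
k=1: 30 Hz, 66 Hz.
k=2: 78 Hz, 114 Hz.
k=3: 126 Hz, 162 Hz.
Within [54 Hz, 90 Hz]: 66 Hz, 78 Hz.

66 Hz, 78 Hz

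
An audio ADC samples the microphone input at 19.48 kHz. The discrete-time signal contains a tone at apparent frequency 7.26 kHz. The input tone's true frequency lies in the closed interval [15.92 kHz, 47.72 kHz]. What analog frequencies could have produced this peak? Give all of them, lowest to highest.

Frequencies that alias to 7.26 kHz are k·fs ± 7.26 kHz for integer k ≥ 0.
k=0: 7.26 kHz.
k=1: 12.22 kHz, 26.74 kHz.
k=2: 31.7 kHz, 46.22 kHz.
k=3: 51.18 kHz, 65.7 kHz.
Within [15.92 kHz, 47.72 kHz]: 26.74 kHz, 31.7 kHz, 46.22 kHz.

26.74 kHz, 31.7 kHz, 46.22 kHz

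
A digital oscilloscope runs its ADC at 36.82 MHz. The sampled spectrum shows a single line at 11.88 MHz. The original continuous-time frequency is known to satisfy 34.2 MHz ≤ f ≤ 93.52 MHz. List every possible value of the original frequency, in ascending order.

Frequencies that alias to 11.88 MHz are k·fs ± 11.88 MHz for integer k ≥ 0.
k=0: 11.88 MHz.
k=1: 24.94 MHz, 48.7 MHz.
k=2: 61.76 MHz, 85.52 MHz.
k=3: 98.58 MHz, 122.34 MHz.
Within [34.2 MHz, 93.52 MHz]: 48.7 MHz, 61.76 MHz, 85.52 MHz.

48.7 MHz, 61.76 MHz, 85.52 MHz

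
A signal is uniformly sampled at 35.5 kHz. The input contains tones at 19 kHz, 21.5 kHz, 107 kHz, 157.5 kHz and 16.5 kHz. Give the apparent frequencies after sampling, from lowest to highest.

fs/2 = 17.75 kHz.
19 kHz > fs/2 = 17.75 kHz, folds to fs − 19 kHz = 16.5 kHz.
21.5 kHz > fs/2 = 17.75 kHz, folds to fs − 21.5 kHz = 14 kHz.
107 kHz mod fs = 0.5 kHz.
0.5 kHz ≤ fs/2 = 17.75 kHz, appears at 0.5 kHz.
157.5 kHz mod fs = 15.5 kHz.
15.5 kHz ≤ fs/2 = 17.75 kHz, appears at 15.5 kHz.
16.5 kHz ≤ fs/2 = 17.75 kHz, passes unchanged.
Distinct values: {0.5 kHz, 14 kHz, 15.5 kHz, 16.5 kHz}.

0.5 kHz, 14 kHz, 15.5 kHz, 16.5 kHz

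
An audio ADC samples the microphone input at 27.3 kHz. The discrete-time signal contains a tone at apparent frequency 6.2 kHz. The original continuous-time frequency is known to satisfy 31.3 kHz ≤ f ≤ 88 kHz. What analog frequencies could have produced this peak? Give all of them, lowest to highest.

33.5 kHz, 48.4 kHz, 60.8 kHz, 75.7 kHz

Frequencies that alias to 6.2 kHz are k·fs ± 6.2 kHz for integer k ≥ 0.
k=0: 6.2 kHz.
k=1: 21.1 kHz, 33.5 kHz.
k=2: 48.4 kHz, 60.8 kHz.
k=3: 75.7 kHz, 88.1 kHz.
k=4: 103 kHz, 115.4 kHz.
Within [31.3 kHz, 88 kHz]: 33.5 kHz, 48.4 kHz, 60.8 kHz, 75.7 kHz.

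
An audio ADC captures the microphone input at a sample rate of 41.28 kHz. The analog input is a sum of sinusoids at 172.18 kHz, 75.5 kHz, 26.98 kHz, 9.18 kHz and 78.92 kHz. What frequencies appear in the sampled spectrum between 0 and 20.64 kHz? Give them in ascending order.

3.64 kHz, 7.06 kHz, 9.18 kHz, 14.3 kHz

fs/2 = 20.64 kHz.
172.18 kHz mod fs = 7.06 kHz.
7.06 kHz ≤ fs/2 = 20.64 kHz, appears at 7.06 kHz.
75.5 kHz mod fs = 34.22 kHz.
34.22 kHz > fs/2 = 20.64 kHz, folds to fs − 34.22 kHz = 7.06 kHz.
26.98 kHz > fs/2 = 20.64 kHz, folds to fs − 26.98 kHz = 14.3 kHz.
9.18 kHz ≤ fs/2 = 20.64 kHz, passes unchanged.
78.92 kHz mod fs = 37.64 kHz.
37.64 kHz > fs/2 = 20.64 kHz, folds to fs − 37.64 kHz = 3.64 kHz.
Distinct values: {3.64 kHz, 7.06 kHz, 9.18 kHz, 14.3 kHz}.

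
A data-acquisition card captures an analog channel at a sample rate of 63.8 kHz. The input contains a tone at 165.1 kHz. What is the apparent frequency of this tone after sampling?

165.1 kHz mod fs = 37.5 kHz.
37.5 kHz > fs/2 = 31.9 kHz, folds to fs − 37.5 kHz = 26.3 kHz.

26.3 kHz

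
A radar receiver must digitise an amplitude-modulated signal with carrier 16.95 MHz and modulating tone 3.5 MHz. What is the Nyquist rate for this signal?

40.9 MHz

AM sidebands sit at fc ± fm = 13.45 MHz and 20.45 MHz.
Highest-frequency component: 20.45 MHz.
Nyquist rate = 2 × 20.45 MHz = 40.9 MHz.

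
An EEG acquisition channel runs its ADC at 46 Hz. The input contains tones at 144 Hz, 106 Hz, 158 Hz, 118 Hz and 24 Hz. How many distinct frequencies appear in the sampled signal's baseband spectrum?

4

fs/2 = 23 Hz.
144 Hz mod fs = 6 Hz.
6 Hz ≤ fs/2 = 23 Hz, appears at 6 Hz.
106 Hz mod fs = 14 Hz.
14 Hz ≤ fs/2 = 23 Hz, appears at 14 Hz.
158 Hz mod fs = 20 Hz.
20 Hz ≤ fs/2 = 23 Hz, appears at 20 Hz.
118 Hz mod fs = 26 Hz.
26 Hz > fs/2 = 23 Hz, folds to fs − 26 Hz = 20 Hz.
24 Hz > fs/2 = 23 Hz, folds to fs − 24 Hz = 22 Hz.
Distinct values: {6 Hz, 14 Hz, 20 Hz, 22 Hz} → 4.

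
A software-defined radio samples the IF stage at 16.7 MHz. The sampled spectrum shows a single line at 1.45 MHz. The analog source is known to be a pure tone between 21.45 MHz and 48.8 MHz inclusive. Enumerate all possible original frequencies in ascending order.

Frequencies that alias to 1.45 MHz are k·fs ± 1.45 MHz for integer k ≥ 0.
k=0: 1.45 MHz.
k=1: 15.25 MHz, 18.15 MHz.
k=2: 31.95 MHz, 34.85 MHz.
k=3: 48.65 MHz, 51.55 MHz.
k=4: 65.35 MHz, 68.25 MHz.
Within [21.45 MHz, 48.8 MHz]: 31.95 MHz, 34.85 MHz, 48.65 MHz.

31.95 MHz, 34.85 MHz, 48.65 MHz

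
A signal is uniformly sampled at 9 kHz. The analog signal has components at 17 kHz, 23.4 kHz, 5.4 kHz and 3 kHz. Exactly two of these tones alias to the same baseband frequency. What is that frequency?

fs/2 = 4.5 kHz.
17 kHz mod fs = 8 kHz.
8 kHz > fs/2 = 4.5 kHz, folds to fs − 8 kHz = 1 kHz.
23.4 kHz mod fs = 5.4 kHz.
5.4 kHz > fs/2 = 4.5 kHz, folds to fs − 5.4 kHz = 3.6 kHz.
5.4 kHz > fs/2 = 4.5 kHz, folds to fs − 5.4 kHz = 3.6 kHz.
3 kHz ≤ fs/2 = 4.5 kHz, passes unchanged.
5.4 kHz and 23.4 kHz both map to 3.6 kHz.

3.6 kHz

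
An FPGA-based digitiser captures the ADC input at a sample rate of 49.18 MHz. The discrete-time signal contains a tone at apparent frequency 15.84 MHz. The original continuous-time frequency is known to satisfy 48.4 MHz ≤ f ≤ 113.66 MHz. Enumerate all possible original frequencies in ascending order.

65.02 MHz, 82.52 MHz

Frequencies that alias to 15.84 MHz are k·fs ± 15.84 MHz for integer k ≥ 0.
k=0: 15.84 MHz.
k=1: 33.34 MHz, 65.02 MHz.
k=2: 82.52 MHz, 114.2 MHz.
k=3: 131.7 MHz, 163.38 MHz.
Within [48.4 MHz, 113.66 MHz]: 65.02 MHz, 82.52 MHz.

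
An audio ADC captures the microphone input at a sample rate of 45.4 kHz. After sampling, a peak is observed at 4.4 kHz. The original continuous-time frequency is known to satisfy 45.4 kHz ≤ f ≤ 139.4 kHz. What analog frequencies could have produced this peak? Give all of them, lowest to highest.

49.8 kHz, 86.4 kHz, 95.2 kHz, 131.8 kHz

Frequencies that alias to 4.4 kHz are k·fs ± 4.4 kHz for integer k ≥ 0.
k=0: 4.4 kHz.
k=1: 41 kHz, 49.8 kHz.
k=2: 86.4 kHz, 95.2 kHz.
k=3: 131.8 kHz, 140.6 kHz.
k=4: 177.2 kHz, 186 kHz.
Within [45.4 kHz, 139.4 kHz]: 49.8 kHz, 86.4 kHz, 95.2 kHz, 131.8 kHz.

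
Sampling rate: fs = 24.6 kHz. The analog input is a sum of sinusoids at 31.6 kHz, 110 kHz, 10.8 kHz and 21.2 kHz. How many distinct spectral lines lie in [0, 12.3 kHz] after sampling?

4

fs/2 = 12.3 kHz.
31.6 kHz mod fs = 7 kHz.
7 kHz ≤ fs/2 = 12.3 kHz, appears at 7 kHz.
110 kHz mod fs = 11.6 kHz.
11.6 kHz ≤ fs/2 = 12.3 kHz, appears at 11.6 kHz.
10.8 kHz ≤ fs/2 = 12.3 kHz, passes unchanged.
21.2 kHz > fs/2 = 12.3 kHz, folds to fs − 21.2 kHz = 3.4 kHz.
Distinct values: {3.4 kHz, 7 kHz, 10.8 kHz, 11.6 kHz} → 4.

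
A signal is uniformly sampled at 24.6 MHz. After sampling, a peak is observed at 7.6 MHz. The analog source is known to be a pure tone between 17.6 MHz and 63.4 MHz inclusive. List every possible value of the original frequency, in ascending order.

32.2 MHz, 41.6 MHz, 56.8 MHz

Frequencies that alias to 7.6 MHz are k·fs ± 7.6 MHz for integer k ≥ 0.
k=0: 7.6 MHz.
k=1: 17 MHz, 32.2 MHz.
k=2: 41.6 MHz, 56.8 MHz.
k=3: 66.2 MHz, 81.4 MHz.
Within [17.6 MHz, 63.4 MHz]: 32.2 MHz, 41.6 MHz, 56.8 MHz.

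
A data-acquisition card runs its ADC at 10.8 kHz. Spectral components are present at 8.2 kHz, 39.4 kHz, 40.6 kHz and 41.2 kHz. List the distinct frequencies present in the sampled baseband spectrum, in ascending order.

2 kHz, 2.6 kHz, 3.8 kHz

fs/2 = 5.4 kHz.
8.2 kHz > fs/2 = 5.4 kHz, folds to fs − 8.2 kHz = 2.6 kHz.
39.4 kHz mod fs = 7 kHz.
7 kHz > fs/2 = 5.4 kHz, folds to fs − 7 kHz = 3.8 kHz.
40.6 kHz mod fs = 8.2 kHz.
8.2 kHz > fs/2 = 5.4 kHz, folds to fs − 8.2 kHz = 2.6 kHz.
41.2 kHz mod fs = 8.8 kHz.
8.8 kHz > fs/2 = 5.4 kHz, folds to fs − 8.8 kHz = 2 kHz.
Distinct values: {2 kHz, 2.6 kHz, 3.8 kHz}.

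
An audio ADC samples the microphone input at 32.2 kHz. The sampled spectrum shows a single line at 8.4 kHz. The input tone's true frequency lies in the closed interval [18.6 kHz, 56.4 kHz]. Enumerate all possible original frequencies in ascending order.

23.8 kHz, 40.6 kHz, 56 kHz

Frequencies that alias to 8.4 kHz are k·fs ± 8.4 kHz for integer k ≥ 0.
k=0: 8.4 kHz.
k=1: 23.8 kHz, 40.6 kHz.
k=2: 56 kHz, 72.8 kHz.
k=3: 88.2 kHz, 105 kHz.
Within [18.6 kHz, 56.4 kHz]: 23.8 kHz, 40.6 kHz, 56 kHz.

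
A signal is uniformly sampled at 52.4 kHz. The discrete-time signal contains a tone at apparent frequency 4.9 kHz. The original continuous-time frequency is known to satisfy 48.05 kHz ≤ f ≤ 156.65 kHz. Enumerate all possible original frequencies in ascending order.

57.3 kHz, 99.9 kHz, 109.7 kHz, 152.3 kHz

Frequencies that alias to 4.9 kHz are k·fs ± 4.9 kHz for integer k ≥ 0.
k=0: 4.9 kHz.
k=1: 47.5 kHz, 57.3 kHz.
k=2: 99.9 kHz, 109.7 kHz.
k=3: 152.3 kHz, 162.1 kHz.
k=4: 204.7 kHz, 214.5 kHz.
Within [48.05 kHz, 156.65 kHz]: 57.3 kHz, 99.9 kHz, 109.7 kHz, 152.3 kHz.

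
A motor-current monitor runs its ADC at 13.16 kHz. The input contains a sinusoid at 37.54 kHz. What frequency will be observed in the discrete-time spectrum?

37.54 kHz mod fs = 11.22 kHz.
11.22 kHz > fs/2 = 6.58 kHz, folds to fs − 11.22 kHz = 1.94 kHz.

1.94 kHz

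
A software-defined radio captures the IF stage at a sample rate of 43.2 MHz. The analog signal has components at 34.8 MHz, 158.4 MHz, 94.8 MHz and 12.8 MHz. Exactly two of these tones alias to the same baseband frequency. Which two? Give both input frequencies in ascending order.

fs/2 = 21.6 MHz.
34.8 MHz > fs/2 = 21.6 MHz, folds to fs − 34.8 MHz = 8.4 MHz.
158.4 MHz mod fs = 28.8 MHz.
28.8 MHz > fs/2 = 21.6 MHz, folds to fs − 28.8 MHz = 14.4 MHz.
94.8 MHz mod fs = 8.4 MHz.
8.4 MHz ≤ fs/2 = 21.6 MHz, appears at 8.4 MHz.
12.8 MHz ≤ fs/2 = 21.6 MHz, passes unchanged.
34.8 MHz and 94.8 MHz both map to 8.4 MHz.

34.8 MHz, 94.8 MHz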